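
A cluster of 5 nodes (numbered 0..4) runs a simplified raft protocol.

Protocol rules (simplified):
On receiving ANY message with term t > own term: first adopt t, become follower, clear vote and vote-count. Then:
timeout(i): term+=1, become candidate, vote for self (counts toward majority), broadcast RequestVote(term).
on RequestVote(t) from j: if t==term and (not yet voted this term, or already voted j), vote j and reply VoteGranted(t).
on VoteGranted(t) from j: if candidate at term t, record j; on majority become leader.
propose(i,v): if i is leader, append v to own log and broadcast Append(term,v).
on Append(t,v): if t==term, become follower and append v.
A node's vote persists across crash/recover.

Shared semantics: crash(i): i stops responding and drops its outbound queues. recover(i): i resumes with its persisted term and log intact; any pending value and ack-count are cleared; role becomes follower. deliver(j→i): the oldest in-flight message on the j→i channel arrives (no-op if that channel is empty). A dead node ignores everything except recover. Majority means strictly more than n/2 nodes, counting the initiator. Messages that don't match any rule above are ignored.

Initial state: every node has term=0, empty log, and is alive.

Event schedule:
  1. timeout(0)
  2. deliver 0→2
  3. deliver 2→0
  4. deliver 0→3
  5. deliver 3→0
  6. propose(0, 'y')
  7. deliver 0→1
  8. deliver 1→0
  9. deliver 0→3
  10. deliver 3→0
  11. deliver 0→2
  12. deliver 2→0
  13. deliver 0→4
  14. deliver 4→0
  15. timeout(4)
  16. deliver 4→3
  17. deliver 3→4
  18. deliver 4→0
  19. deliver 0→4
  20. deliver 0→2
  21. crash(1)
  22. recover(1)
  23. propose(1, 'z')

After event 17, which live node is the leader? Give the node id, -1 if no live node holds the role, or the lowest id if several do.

0

e1 timeout(0): 0[cand,t=1,-]
e2 deliver 0→2: 2[foll,t=1,-]
e3 deliver 2→0: ·
e4 deliver 0→3: 3[foll,t=1,-]
e5 deliver 3→0: 0[lead,t=1,-]
e6 propose(0,'y'): 0[lead,t=1,y]
e7 deliver 0→1: 1[foll,t=1,-]
e8 deliver 1→0: ·
e9 deliver 0→3: 3[foll,t=1,y]
e10 deliver 3→0: ·
e11 deliver 0→2: 2[foll,t=1,y]
e12 deliver 2→0: ·
e13 deliver 0→4: 4[foll,t=1,-]
e14 deliver 4→0: ·
e15 timeout(4): 4[cand,t=2,-]
e16 deliver 4→3: 3[foll,t=2,y]
e17 deliver 3→4: ·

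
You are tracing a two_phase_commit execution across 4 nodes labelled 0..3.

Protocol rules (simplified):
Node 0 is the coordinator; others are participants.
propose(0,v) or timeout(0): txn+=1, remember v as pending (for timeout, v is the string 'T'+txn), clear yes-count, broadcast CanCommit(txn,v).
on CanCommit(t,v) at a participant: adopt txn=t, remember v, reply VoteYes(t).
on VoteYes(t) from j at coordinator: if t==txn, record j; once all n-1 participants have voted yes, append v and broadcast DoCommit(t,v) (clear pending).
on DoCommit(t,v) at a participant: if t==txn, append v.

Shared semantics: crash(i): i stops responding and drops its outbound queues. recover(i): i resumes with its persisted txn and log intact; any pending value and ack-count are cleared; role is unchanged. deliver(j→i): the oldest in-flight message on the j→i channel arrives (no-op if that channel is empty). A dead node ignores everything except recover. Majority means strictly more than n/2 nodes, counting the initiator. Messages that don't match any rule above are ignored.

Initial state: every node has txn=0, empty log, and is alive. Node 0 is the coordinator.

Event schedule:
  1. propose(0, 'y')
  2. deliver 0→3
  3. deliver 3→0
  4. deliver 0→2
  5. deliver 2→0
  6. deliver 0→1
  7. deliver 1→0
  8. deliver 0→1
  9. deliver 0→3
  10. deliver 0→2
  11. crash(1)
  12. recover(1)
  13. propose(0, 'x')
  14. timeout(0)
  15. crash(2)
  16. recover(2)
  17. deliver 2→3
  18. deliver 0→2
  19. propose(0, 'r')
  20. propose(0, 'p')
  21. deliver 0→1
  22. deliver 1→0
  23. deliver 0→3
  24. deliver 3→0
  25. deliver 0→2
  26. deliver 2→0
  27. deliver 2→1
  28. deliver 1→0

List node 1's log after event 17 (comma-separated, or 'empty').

e1 propose(0,'y'): 0[coor,t=1,-]
e2 deliver 0→3: 3[part,t=1,-]
e3 deliver 3→0: ·
e4 deliver 0→2: 2[part,t=1,-]
e5 deliver 2→0: ·
e6 deliver 0→1: 1[part,t=1,-]
e7 deliver 1→0: 0[coor,t=1,y]
e8 deliver 0→1: 1[part,t=1,y]
e9 deliver 0→3: 3[part,t=1,y]
e10 deliver 0→2: 2[part,t=1,y]
e11 crash(1): 1[✗part,t=1,y]
e12 recover(1): 1[part,t=1,y]
e13 propose(0,'x'): 0[coor,t=2,y]
e14 timeout(0): 0[coor,t=3,y]
e15 crash(2): 2[✗part,t=1,y]
e16 recover(2): 2[part,t=1,y]
e17 deliver 2→3: ·

y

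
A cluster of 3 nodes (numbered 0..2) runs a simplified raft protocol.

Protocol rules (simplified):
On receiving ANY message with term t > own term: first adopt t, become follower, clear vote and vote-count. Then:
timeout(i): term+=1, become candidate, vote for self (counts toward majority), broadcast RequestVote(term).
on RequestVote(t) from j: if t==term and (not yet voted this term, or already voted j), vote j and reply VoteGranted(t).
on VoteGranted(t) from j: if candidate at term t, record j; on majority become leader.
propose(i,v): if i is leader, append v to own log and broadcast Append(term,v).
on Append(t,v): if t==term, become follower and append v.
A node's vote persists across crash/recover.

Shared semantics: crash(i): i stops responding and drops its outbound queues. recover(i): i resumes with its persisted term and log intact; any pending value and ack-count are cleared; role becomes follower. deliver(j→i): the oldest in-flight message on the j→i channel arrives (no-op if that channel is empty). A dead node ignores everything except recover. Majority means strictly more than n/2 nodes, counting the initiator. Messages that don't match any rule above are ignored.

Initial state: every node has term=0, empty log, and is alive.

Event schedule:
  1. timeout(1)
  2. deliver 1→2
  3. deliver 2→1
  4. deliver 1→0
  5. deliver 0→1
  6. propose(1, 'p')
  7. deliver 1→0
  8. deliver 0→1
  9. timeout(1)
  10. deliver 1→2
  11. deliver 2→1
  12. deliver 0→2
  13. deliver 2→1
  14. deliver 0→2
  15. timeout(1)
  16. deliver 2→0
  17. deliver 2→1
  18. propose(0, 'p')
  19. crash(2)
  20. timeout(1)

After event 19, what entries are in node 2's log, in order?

p

1. timeout(1):  <1:cand t1 ->
2. deliver 1→2:  <2:foll t1 ->
3. deliver 2→1:  <1:lead t1 ->
4. deliver 1→0:  <0:foll t1 ->
5. deliver 0→1:  nop
6. propose(1,'p'):  <1:lead t1 p>
7. deliver 1→0:  <0:foll t1 p>
8. deliver 0→1:  nop
9. timeout(1):  <1:cand t2 p>
10. deliver 1→2:  <2:foll t1 p>
11. deliver 2→1:  nop
12. deliver 0→2:  nop
13. deliver 2→1:  nop
14. deliver 0→2:  nop
15. timeout(1):  <1:cand t3 p>
16. deliver 2→0:  nop
17. deliver 2→1:  nop
18. propose(0,'p'):  nop
19. crash(2):  <2:✗foll t1 p>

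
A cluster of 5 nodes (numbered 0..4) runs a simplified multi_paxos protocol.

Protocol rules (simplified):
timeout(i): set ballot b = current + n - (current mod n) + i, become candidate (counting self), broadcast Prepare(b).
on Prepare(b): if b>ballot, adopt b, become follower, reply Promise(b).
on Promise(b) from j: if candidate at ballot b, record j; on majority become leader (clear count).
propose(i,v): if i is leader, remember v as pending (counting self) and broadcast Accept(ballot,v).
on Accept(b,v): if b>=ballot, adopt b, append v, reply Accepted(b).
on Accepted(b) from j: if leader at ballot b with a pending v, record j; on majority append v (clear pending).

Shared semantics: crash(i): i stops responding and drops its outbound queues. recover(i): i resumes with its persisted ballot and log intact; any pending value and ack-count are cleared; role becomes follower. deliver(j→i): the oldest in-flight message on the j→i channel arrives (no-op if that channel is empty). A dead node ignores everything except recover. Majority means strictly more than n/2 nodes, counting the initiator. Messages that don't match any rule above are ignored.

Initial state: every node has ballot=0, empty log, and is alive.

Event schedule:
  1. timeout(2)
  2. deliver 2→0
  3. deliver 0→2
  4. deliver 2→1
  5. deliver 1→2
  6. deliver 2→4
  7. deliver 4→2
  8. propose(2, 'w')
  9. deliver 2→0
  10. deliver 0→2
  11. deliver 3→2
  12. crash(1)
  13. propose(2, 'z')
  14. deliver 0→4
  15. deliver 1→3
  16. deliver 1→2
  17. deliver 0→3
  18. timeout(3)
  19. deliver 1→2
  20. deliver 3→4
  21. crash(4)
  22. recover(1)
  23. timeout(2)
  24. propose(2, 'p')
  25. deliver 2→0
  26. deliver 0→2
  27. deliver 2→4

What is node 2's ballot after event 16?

7

step 1 timeout(2): 2={cand,b=7,log=-}
step 2 deliver 2→0: 0={foll,b=7,log=-}
step 3 deliver 0→2: —
step 4 deliver 2→1: 1={foll,b=7,log=-}
step 5 deliver 1→2: 2={lead,b=7,log=-}
step 6 deliver 2→4: 4={foll,b=7,log=-}
step 7 deliver 4→2: —
step 8 propose(2,'w'): —
step 9 deliver 2→0: 0={foll,b=7,log=w}
step 10 deliver 0→2: —
step 11 deliver 3→2: —
step 12 crash(1): 1={✗foll,b=7,log=-}
step 13 propose(2,'z'): —
step 14 deliver 0→4: —
step 15 deliver 1→3: —
step 16 deliver 1→2: —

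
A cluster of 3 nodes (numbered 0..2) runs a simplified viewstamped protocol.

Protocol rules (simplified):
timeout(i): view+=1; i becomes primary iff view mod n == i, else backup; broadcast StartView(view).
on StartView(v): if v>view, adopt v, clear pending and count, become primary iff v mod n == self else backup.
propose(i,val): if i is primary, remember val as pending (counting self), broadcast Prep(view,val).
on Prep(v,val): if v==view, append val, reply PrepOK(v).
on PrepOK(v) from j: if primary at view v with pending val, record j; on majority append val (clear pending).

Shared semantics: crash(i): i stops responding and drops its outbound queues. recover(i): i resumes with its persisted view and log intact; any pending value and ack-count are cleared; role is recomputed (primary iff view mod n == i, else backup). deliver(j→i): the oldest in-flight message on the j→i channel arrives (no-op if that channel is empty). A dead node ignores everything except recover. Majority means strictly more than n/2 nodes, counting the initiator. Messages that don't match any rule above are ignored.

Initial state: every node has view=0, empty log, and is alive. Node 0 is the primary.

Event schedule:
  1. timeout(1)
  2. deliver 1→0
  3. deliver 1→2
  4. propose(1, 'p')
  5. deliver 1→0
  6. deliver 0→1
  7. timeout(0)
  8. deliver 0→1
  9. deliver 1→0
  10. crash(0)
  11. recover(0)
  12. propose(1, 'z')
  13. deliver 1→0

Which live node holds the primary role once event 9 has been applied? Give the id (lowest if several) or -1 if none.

-1

[1] timeout(1) → N1(prim v1 [-])
[2] deliver 1→0 → N0(back v1 [-])
[3] deliver 1→2 → N2(back v1 [-])
[4] propose(1,'p') → ∅
[5] deliver 1→0 → N0(back v1 [p])
[6] deliver 0→1 → N1(prim v1 [p])
[7] timeout(0) → N0(back v2 [p])
[8] deliver 0→1 → N1(back v2 [p])
[9] deliver 1→0 → ∅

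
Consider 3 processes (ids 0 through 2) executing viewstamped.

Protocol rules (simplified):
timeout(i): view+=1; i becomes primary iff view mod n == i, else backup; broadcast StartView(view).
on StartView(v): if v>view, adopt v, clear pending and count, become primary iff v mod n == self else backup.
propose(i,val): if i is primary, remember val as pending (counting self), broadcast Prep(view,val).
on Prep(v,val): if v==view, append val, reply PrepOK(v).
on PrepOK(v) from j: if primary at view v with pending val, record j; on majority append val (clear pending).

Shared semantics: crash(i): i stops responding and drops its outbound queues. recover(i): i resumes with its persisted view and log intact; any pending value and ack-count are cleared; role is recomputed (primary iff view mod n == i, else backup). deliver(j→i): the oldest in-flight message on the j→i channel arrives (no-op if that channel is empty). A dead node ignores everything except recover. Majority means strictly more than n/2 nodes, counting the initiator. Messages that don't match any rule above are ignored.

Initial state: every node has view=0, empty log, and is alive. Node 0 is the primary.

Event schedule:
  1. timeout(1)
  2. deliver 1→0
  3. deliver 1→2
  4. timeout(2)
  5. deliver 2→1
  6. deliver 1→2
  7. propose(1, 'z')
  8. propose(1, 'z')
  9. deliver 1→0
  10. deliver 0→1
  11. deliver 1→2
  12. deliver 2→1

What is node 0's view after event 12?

1

e1 timeout(1): 1[prim,v=1,-]
e2 deliver 1→0: 0[back,v=1,-]
e3 deliver 1→2: 2[back,v=1,-]
e4 timeout(2): 2[prim,v=2,-]
e5 deliver 2→1: 1[back,v=2,-]
e6 deliver 1→2: ·
e7 propose(1,'z'): ·
e8 propose(1,'z'): ·
e9 deliver 1→0: ·
e10 deliver 0→1: ·
e11 deliver 1→2: ·
e12 deliver 2→1: ·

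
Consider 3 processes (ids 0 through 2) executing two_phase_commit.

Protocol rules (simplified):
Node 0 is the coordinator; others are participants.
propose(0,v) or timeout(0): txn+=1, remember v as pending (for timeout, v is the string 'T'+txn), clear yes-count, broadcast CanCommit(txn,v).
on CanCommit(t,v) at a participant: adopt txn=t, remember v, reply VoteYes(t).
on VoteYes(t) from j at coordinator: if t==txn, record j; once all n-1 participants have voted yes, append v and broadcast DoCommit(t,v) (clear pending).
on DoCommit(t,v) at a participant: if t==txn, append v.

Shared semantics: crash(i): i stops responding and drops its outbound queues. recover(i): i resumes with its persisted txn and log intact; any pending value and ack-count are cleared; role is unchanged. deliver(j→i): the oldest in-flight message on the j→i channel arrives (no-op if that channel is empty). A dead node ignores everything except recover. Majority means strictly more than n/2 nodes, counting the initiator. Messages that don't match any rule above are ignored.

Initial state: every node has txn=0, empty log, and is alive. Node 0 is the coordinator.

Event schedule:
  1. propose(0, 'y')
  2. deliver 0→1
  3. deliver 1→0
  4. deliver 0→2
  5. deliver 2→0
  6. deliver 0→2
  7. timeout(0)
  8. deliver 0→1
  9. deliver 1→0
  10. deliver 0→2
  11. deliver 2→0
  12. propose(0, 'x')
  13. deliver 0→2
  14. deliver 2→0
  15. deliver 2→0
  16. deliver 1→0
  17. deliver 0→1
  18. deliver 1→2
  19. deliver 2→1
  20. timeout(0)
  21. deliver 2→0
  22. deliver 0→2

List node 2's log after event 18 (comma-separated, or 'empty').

y

1. propose(0,'y'):  <0:coor t1 ->
2. deliver 0→1:  <1:part t1 ->
3. deliver 1→0:  nop
4. deliver 0→2:  <2:part t1 ->
5. deliver 2→0:  <0:coor t1 y>
6. deliver 0→2:  <2:part t1 y>
7. timeout(0):  <0:coor t2 y>
8. deliver 0→1:  <1:part t1 y>
9. deliver 1→0:  nop
10. deliver 0→2:  <2:part t2 y>
11. deliver 2→0:  nop
12. propose(0,'x'):  <0:coor t3 y>
13. deliver 0→2:  <2:part t3 y>
14. deliver 2→0:  nop
15. deliver 2→0:  nop
16. deliver 1→0:  nop
17. deliver 0→1:  <1:part t2 y>
18. deliver 1→2:  nop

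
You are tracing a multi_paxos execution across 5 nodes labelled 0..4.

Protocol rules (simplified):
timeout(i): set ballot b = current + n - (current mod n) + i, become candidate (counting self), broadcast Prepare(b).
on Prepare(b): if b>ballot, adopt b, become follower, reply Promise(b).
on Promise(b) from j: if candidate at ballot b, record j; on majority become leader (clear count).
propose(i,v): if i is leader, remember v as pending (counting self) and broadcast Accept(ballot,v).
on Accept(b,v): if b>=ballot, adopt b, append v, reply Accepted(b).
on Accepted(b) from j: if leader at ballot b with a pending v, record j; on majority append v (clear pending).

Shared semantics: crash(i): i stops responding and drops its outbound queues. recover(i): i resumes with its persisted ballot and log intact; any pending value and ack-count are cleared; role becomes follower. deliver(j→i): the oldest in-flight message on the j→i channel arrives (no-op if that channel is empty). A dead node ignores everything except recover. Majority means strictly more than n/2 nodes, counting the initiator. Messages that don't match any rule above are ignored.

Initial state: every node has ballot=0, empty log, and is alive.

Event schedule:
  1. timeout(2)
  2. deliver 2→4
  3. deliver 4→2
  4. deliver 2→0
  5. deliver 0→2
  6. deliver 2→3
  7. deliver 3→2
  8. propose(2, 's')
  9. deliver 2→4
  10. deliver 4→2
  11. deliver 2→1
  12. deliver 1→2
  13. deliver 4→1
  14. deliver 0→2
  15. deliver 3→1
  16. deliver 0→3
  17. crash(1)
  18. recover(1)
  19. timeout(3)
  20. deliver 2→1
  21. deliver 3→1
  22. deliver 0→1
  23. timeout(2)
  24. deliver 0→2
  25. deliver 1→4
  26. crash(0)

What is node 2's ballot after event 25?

[1] timeout(2) → N2(cand b7 [-])
[2] deliver 2→4 → N4(foll b7 [-])
[3] deliver 4→2 → ∅
[4] deliver 2→0 → N0(foll b7 [-])
[5] deliver 0→2 → N2(lead b7 [-])
[6] deliver 2→3 → N3(foll b7 [-])
[7] deliver 3→2 → ∅
[8] propose(2,'s') → ∅
[9] deliver 2→4 → N4(foll b7 [s])
[10] deliver 4→2 → ∅
[11] deliver 2→1 → N1(foll b7 [-])
[12] deliver 1→2 → ∅
[13] deliver 4→1 → ∅
[14] deliver 0→2 → ∅
[15] deliver 3→1 → ∅
[16] deliver 0→3 → ∅
[17] crash(1) → N1(✗foll b7 [-])
[18] recover(1) → N1(foll b7 [-])
[19] timeout(3) → N3(cand b13 [-])
[20] deliver 2→1 → N1(foll b7 [s])
[21] deliver 3→1 → N1(foll b13 [s])
[22] deliver 0→1 → ∅
[23] timeout(2) → N2(cand b12 [-])
[24] deliver 0→2 → ∅
[25] deliver 1→4 → ∅

12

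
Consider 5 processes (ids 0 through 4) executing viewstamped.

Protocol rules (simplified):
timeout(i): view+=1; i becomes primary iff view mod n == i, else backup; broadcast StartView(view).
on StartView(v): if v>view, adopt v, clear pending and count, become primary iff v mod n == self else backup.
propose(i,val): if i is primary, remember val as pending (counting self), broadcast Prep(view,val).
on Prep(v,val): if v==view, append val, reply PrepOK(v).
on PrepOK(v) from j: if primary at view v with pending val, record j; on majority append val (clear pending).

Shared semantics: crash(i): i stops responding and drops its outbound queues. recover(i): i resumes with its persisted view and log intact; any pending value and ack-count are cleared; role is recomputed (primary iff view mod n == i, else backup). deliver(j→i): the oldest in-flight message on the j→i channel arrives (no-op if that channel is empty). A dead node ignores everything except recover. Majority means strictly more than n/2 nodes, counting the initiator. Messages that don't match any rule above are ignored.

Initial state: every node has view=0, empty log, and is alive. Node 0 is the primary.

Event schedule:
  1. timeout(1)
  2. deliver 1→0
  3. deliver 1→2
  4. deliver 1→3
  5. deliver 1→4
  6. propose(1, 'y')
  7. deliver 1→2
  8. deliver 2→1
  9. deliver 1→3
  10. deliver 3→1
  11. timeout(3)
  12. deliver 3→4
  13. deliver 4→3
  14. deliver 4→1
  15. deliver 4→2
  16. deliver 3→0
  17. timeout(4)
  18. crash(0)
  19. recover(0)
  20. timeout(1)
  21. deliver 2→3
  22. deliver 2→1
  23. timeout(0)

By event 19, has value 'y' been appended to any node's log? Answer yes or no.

yes

e1 timeout(1): 1[prim,v=1,-]
e2 deliver 1→0: 0[back,v=1,-]
e3 deliver 1→2: 2[back,v=1,-]
e4 deliver 1→3: 3[back,v=1,-]
e5 deliver 1→4: 4[back,v=1,-]
e6 propose(1,'y'): ·
e7 deliver 1→2: 2[back,v=1,y]
e8 deliver 2→1: ·
e9 deliver 1→3: 3[back,v=1,y]
e10 deliver 3→1: 1[prim,v=1,y]
e11 timeout(3): 3[back,v=2,y]
e12 deliver 3→4: 4[back,v=2,-]
e13 deliver 4→3: ·
e14 deliver 4→1: ·
e15 deliver 4→2: ·
e16 deliver 3→0: 0[back,v=2,-]
e17 timeout(4): 4[back,v=3,-]
e18 crash(0): 0[✗back,v=2,-]
e19 recover(0): 0[back,v=2,-]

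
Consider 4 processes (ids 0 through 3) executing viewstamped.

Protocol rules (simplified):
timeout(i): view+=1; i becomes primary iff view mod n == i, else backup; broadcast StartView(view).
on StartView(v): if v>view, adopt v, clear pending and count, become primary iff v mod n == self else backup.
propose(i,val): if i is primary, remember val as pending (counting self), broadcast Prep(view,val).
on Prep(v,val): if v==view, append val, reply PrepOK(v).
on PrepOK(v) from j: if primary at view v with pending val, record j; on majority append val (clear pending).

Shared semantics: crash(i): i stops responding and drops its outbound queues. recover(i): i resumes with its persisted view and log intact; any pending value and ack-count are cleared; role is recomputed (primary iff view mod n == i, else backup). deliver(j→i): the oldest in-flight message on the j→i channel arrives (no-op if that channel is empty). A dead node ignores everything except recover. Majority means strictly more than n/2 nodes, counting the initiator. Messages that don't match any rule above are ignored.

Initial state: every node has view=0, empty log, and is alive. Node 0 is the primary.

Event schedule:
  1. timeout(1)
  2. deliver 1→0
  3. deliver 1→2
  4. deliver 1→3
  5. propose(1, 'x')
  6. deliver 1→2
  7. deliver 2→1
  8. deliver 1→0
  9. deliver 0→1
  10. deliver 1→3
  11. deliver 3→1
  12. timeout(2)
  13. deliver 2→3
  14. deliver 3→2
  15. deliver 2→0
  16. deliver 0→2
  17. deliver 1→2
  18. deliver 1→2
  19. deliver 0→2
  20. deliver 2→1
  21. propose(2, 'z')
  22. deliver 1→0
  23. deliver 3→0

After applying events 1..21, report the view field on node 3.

2

e1 timeout(1): 1[prim,v=1,-]
e2 deliver 1→0: 0[back,v=1,-]
e3 deliver 1→2: 2[back,v=1,-]
e4 deliver 1→3: 3[back,v=1,-]
e5 propose(1,'x'): ·
e6 deliver 1→2: 2[back,v=1,x]
e7 deliver 2→1: ·
e8 deliver 1→0: 0[back,v=1,x]
e9 deliver 0→1: 1[prim,v=1,x]
e10 deliver 1→3: 3[back,v=1,x]
e11 deliver 3→1: ·
e12 timeout(2): 2[prim,v=2,x]
e13 deliver 2→3: 3[back,v=2,x]
e14 deliver 3→2: ·
e15 deliver 2→0: 0[back,v=2,x]
e16 deliver 0→2: ·
e17 deliver 1→2: ·
e18 deliver 1→2: ·
e19 deliver 0→2: ·
e20 deliver 2→1: 1[back,v=2,x]
e21 propose(2,'z'): ·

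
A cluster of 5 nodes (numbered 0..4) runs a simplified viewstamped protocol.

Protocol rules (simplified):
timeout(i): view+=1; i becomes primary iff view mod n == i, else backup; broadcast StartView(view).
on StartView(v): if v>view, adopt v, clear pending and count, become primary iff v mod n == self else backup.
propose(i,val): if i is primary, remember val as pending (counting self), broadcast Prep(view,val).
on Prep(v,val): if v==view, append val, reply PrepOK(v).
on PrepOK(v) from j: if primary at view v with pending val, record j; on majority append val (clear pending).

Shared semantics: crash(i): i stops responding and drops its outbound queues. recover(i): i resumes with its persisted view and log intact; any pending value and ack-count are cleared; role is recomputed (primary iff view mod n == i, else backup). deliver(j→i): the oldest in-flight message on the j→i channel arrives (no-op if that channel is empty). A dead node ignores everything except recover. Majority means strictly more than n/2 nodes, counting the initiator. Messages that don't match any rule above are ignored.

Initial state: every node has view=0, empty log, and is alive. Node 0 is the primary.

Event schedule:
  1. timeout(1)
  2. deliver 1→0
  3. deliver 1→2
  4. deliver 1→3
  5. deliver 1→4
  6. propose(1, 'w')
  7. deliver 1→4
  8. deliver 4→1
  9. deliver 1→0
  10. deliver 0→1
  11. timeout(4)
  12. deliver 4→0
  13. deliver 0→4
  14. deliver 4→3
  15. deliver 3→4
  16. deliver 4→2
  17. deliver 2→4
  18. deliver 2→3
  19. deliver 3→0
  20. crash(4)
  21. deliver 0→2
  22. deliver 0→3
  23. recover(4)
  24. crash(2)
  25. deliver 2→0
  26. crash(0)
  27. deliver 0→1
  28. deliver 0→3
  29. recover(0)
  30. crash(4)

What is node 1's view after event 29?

e1 timeout(1): 1[prim,v=1,-]
e2 deliver 1→0: 0[back,v=1,-]
e3 deliver 1→2: 2[back,v=1,-]
e4 deliver 1→3: 3[back,v=1,-]
e5 deliver 1→4: 4[back,v=1,-]
e6 propose(1,'w'): ·
e7 deliver 1→4: 4[back,v=1,w]
e8 deliver 4→1: ·
e9 deliver 1→0: 0[back,v=1,w]
e10 deliver 0→1: 1[prim,v=1,w]
e11 timeout(4): 4[back,v=2,w]
e12 deliver 4→0: 0[back,v=2,w]
e13 deliver 0→4: ·
e14 deliver 4→3: 3[back,v=2,-]
e15 deliver 3→4: ·
e16 deliver 4→2: 2[prim,v=2,-]
e17 deliver 2→4: ·
e18 deliver 2→3: ·
e19 deliver 3→0: ·
e20 crash(4): 4[✗back,v=2,w]
e21 deliver 0→2: ·
e22 deliver 0→3: ·
e23 recover(4): 4[back,v=2,w]
e24 crash(2): 2[✗prim,v=2,-]
e25 deliver 2→0: ·
e26 crash(0): 0[✗back,v=2,w]
e27 deliver 0→1: ·
e28 deliver 0→3: ·
e29 recover(0): 0[back,v=2,w]

1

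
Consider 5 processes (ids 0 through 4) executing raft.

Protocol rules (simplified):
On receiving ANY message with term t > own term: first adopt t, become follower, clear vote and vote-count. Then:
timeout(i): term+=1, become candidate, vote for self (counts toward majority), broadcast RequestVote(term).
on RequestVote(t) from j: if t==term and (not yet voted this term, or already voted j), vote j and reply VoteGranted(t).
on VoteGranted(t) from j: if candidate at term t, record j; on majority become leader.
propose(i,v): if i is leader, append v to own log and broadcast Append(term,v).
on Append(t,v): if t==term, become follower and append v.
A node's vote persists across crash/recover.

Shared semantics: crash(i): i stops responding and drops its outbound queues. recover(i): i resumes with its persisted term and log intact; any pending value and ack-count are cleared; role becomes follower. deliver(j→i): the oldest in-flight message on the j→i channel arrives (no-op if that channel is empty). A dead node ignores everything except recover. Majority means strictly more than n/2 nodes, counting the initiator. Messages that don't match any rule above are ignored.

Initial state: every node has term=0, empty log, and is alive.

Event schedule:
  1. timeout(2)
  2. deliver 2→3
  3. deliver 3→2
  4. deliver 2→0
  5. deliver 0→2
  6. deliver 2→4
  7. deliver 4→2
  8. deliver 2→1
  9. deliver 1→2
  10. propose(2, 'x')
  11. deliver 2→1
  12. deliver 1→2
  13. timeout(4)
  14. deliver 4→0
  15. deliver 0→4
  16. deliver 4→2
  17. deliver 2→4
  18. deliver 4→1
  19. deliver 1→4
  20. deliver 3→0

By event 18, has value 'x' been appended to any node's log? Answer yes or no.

1. timeout(2):  <2:cand t1 ->
2. deliver 2→3:  <3:foll t1 ->
3. deliver 3→2:  nop
4. deliver 2→0:  <0:foll t1 ->
5. deliver 0→2:  <2:lead t1 ->
6. deliver 2→4:  <4:foll t1 ->
7. deliver 4→2:  nop
8. deliver 2→1:  <1:foll t1 ->
9. deliver 1→2:  nop
10. propose(2,'x'):  <2:lead t1 x>
11. deliver 2→1:  <1:foll t1 x>
12. deliver 1→2:  nop
13. timeout(4):  <4:cand t2 ->
14. deliver 4→0:  <0:foll t2 ->
15. deliver 0→4:  nop
16. deliver 4→2:  <2:foll t2 x>
17. deliver 2→4:  nop
18. deliver 4→1:  <1:foll t2 x>

yes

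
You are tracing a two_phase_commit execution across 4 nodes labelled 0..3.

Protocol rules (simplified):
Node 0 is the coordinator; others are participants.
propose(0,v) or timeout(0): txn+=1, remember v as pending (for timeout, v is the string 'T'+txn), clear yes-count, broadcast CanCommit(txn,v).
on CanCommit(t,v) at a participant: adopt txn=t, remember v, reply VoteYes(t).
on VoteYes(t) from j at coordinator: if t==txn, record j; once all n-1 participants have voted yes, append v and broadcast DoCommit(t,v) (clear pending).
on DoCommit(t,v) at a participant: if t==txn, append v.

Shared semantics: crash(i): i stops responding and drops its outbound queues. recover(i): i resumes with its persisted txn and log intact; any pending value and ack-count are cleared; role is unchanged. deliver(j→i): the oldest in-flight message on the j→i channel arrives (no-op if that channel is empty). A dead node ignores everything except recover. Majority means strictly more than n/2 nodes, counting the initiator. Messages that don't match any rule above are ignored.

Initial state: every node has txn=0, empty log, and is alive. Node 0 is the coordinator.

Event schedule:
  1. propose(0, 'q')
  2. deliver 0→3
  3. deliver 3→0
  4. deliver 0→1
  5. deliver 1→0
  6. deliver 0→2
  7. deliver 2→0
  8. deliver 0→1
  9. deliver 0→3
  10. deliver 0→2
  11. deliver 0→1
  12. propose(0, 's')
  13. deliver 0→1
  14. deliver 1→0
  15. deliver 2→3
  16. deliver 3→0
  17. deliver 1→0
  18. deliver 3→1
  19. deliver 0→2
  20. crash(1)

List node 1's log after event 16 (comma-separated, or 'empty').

e1 propose(0,'q'): 0[coor,t=1,-]
e2 deliver 0→3: 3[part,t=1,-]
e3 deliver 3→0: ·
e4 deliver 0→1: 1[part,t=1,-]
e5 deliver 1→0: ·
e6 deliver 0→2: 2[part,t=1,-]
e7 deliver 2→0: 0[coor,t=1,q]
e8 deliver 0→1: 1[part,t=1,q]
e9 deliver 0→3: 3[part,t=1,q]
e10 deliver 0→2: 2[part,t=1,q]
e11 deliver 0→1: ·
e12 propose(0,'s'): 0[coor,t=2,q]
e13 deliver 0→1: 1[part,t=2,q]
e14 deliver 1→0: ·
e15 deliver 2→3: ·
e16 deliver 3→0: ·

q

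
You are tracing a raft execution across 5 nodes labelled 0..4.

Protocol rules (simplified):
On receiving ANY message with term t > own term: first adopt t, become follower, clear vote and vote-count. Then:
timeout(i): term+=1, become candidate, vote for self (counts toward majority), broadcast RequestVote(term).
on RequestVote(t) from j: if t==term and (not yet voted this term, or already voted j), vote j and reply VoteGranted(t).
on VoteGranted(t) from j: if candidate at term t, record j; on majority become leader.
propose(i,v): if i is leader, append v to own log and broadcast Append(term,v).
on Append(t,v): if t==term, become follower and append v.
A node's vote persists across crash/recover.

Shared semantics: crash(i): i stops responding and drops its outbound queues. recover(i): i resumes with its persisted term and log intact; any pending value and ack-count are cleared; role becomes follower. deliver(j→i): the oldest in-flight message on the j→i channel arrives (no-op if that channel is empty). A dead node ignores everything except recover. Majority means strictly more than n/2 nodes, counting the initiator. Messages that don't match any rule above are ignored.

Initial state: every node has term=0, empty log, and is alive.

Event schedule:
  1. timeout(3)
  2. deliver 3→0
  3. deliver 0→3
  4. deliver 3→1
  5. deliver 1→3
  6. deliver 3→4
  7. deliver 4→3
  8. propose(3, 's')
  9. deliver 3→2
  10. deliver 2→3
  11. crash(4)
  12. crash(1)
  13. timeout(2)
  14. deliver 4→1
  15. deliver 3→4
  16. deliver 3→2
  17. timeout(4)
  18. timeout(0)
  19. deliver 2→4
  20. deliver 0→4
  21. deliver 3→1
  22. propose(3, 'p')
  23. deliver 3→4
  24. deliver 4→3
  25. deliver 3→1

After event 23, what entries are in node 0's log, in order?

empty

after 1 — timeout(3): n3:cand/t1/[-]
after 2 — deliver 3→0: n0:foll/t1/[-]
after 3 — deliver 0→3: ·
after 4 — deliver 3→1: n1:foll/t1/[-]
after 5 — deliver 1→3: n3:lead/t1/[-]
after 6 — deliver 3→4: n4:foll/t1/[-]
after 7 — deliver 4→3: ·
after 8 — propose(3,'s'): n3:lead/t1/[s]
after 9 — deliver 3→2: n2:foll/t1/[-]
after 10 — deliver 2→3: ·
after 11 — crash(4): n4:✗foll/t1/[-]
after 12 — crash(1): n1:✗foll/t1/[-]
after 13 — timeout(2): n2:cand/t2/[-]
after 14 — deliver 4→1: ·
after 15 — deliver 3→4: ·
after 16 — deliver 3→2: ·
after 17 — timeout(4): ·
after 18 — timeout(0): n0:cand/t2/[-]
after 19 — deliver 2→4: ·
after 20 — deliver 0→4: ·
after 21 — deliver 3→1: ·
after 22 — propose(3,'p'): n3:lead/t1/[s,p]
after 23 — deliver 3→4: ·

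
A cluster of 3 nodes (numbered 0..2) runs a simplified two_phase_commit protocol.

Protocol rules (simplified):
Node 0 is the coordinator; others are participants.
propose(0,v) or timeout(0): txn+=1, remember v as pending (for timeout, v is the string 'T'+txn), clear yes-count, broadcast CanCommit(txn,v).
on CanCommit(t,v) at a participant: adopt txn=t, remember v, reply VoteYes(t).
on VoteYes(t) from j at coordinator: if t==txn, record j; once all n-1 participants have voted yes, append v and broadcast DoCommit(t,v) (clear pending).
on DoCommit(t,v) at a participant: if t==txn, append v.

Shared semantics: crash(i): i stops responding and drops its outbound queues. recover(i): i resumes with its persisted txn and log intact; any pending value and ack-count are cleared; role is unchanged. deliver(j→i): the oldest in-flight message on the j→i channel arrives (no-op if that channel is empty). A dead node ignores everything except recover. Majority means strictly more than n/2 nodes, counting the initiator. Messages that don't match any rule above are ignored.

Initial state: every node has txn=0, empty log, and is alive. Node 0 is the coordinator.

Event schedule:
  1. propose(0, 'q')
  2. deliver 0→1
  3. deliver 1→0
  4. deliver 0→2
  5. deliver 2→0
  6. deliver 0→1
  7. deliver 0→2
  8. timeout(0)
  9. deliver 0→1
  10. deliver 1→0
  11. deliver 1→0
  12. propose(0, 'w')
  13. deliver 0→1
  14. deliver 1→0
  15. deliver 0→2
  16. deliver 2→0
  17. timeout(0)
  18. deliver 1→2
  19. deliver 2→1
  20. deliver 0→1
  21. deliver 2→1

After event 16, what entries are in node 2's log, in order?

step 1 propose(0,'q'): 0={coor,t=1,log=-}
step 2 deliver 0→1: 1={part,t=1,log=-}
step 3 deliver 1→0: —
step 4 deliver 0→2: 2={part,t=1,log=-}
step 5 deliver 2→0: 0={coor,t=1,log=q}
step 6 deliver 0→1: 1={part,t=1,log=q}
step 7 deliver 0→2: 2={part,t=1,log=q}
step 8 timeout(0): 0={coor,t=2,log=q}
step 9 deliver 0→1: 1={part,t=2,log=q}
step 10 deliver 1→0: —
step 11 deliver 1→0: —
step 12 propose(0,'w'): 0={coor,t=3,log=q}
step 13 deliver 0→1: 1={part,t=3,log=q}
step 14 deliver 1→0: —
step 15 deliver 0→2: 2={part,t=2,log=q}
step 16 deliver 2→0: —

q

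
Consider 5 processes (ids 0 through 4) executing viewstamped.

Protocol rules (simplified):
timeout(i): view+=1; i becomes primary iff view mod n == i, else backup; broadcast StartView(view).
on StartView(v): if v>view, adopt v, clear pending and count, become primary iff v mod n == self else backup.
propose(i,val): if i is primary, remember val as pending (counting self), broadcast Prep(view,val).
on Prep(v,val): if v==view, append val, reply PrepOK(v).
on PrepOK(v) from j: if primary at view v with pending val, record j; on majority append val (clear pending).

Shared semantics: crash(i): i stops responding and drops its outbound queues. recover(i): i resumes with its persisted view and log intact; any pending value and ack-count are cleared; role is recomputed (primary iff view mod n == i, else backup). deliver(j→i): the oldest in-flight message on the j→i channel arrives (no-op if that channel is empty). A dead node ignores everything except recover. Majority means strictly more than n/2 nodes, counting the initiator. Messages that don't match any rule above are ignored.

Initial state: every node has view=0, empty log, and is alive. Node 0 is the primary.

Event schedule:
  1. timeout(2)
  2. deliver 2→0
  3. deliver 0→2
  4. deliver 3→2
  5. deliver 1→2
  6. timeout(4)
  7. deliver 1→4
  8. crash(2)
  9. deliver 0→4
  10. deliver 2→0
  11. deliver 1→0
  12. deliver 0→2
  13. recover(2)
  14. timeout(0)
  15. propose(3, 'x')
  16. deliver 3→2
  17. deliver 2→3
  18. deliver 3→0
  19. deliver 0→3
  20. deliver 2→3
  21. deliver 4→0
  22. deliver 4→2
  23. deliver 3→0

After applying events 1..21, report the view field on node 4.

step 1 timeout(2): 2={back,v=1,log=-}
step 2 deliver 2→0: 0={back,v=1,log=-}
step 3 deliver 0→2: —
step 4 deliver 3→2: —
step 5 deliver 1→2: —
step 6 timeout(4): 4={back,v=1,log=-}
step 7 deliver 1→4: —
step 8 crash(2): 2={✗back,v=1,log=-}
step 9 deliver 0→4: —
step 10 deliver 2→0: —
step 11 deliver 1→0: —
step 12 deliver 0→2: —
step 13 recover(2): 2={back,v=1,log=-}
step 14 timeout(0): 0={back,v=2,log=-}
step 15 propose(3,'x'): —
step 16 deliver 3→2: —
step 17 deliver 2→3: —
step 18 deliver 3→0: —
step 19 deliver 0→3: 3={back,v=2,log=-}
step 20 deliver 2→3: —
step 21 deliver 4→0: —

1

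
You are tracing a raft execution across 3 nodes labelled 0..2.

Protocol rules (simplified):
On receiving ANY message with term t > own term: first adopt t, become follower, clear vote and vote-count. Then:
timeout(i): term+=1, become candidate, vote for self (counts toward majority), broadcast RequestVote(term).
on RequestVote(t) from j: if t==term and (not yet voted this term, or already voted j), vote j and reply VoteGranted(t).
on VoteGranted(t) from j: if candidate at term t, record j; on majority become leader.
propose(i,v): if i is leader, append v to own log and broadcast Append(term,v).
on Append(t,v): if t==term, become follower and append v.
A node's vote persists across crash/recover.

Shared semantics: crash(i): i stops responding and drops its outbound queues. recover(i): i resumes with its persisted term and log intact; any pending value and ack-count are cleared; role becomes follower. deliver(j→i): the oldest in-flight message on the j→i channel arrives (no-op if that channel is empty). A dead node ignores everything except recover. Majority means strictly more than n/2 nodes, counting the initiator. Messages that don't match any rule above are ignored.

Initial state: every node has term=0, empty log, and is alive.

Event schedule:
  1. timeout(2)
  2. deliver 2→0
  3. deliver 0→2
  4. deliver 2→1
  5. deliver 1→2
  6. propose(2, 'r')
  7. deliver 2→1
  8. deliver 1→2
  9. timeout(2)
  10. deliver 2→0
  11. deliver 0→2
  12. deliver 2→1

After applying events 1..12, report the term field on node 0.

1

step 1 timeout(2): 2={cand,t=1,log=-}
step 2 deliver 2→0: 0={foll,t=1,log=-}
step 3 deliver 0→2: 2={lead,t=1,log=-}
step 4 deliver 2→1: 1={foll,t=1,log=-}
step 5 deliver 1→2: —
step 6 propose(2,'r'): 2={lead,t=1,log=r}
step 7 deliver 2→1: 1={foll,t=1,log=r}
step 8 deliver 1→2: —
step 9 timeout(2): 2={cand,t=2,log=r}
step 10 deliver 2→0: 0={foll,t=1,log=r}
step 11 deliver 0→2: —
step 12 deliver 2→1: 1={foll,t=2,log=r}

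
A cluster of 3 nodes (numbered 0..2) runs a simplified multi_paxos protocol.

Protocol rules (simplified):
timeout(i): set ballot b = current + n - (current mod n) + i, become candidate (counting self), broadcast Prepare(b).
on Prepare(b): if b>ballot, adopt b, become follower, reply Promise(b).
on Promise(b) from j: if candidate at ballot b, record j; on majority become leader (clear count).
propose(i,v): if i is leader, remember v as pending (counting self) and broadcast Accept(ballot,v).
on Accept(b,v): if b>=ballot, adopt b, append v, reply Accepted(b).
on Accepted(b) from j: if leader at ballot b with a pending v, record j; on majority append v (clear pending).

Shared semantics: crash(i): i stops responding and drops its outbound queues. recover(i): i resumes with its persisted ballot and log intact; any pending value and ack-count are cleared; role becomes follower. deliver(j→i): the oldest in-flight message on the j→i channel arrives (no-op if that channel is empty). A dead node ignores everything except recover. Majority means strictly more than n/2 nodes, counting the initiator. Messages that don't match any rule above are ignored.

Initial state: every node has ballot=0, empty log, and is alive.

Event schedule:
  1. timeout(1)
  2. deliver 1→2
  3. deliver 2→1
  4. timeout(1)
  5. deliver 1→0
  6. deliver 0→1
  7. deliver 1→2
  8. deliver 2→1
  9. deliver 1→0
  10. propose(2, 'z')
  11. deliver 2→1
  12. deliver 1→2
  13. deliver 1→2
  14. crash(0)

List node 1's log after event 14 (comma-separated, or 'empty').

after 1 — timeout(1): n1:cand/b4/[-]
after 2 — deliver 1→2: n2:foll/b4/[-]
after 3 — deliver 2→1: n1:lead/b4/[-]
after 4 — timeout(1): n1:cand/b7/[-]
after 5 — deliver 1→0: n0:foll/b4/[-]
after 6 — deliver 0→1: ·
after 7 — deliver 1→2: n2:foll/b7/[-]
after 8 — deliver 2→1: n1:lead/b7/[-]
after 9 — deliver 1→0: n0:foll/b7/[-]
after 10 — propose(2,'z'): ·
after 11 — deliver 2→1: ·
after 12 — deliver 1→2: ·
after 13 — deliver 1→2: ·
after 14 — crash(0): n0:✗foll/b7/[-]

empty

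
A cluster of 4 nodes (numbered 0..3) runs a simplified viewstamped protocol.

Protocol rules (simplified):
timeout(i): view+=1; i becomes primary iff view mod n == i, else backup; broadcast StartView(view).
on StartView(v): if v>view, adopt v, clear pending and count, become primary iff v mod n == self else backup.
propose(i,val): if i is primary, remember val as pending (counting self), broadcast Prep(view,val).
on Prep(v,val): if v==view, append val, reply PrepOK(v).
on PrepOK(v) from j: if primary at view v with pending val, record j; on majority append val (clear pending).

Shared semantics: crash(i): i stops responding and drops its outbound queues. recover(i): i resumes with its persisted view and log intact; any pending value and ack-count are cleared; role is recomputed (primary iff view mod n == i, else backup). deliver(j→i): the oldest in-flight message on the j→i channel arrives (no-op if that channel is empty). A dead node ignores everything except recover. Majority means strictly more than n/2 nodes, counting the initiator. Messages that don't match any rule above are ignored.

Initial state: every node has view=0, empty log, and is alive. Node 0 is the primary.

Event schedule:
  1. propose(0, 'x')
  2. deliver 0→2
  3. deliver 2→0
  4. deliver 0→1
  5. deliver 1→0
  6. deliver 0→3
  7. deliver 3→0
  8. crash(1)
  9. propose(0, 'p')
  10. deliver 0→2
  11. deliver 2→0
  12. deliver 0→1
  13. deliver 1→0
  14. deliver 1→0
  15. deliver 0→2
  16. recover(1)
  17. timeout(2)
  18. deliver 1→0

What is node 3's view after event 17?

e1 propose(0,'x'): ·
e2 deliver 0→2: 2[back,v=0,x]
e3 deliver 2→0: ·
e4 deliver 0→1: 1[back,v=0,x]
e5 deliver 1→0: 0[prim,v=0,x]
e6 deliver 0→3: 3[back,v=0,x]
e7 deliver 3→0: ·
e8 crash(1): 1[✗back,v=0,x]
e9 propose(0,'p'): ·
e10 deliver 0→2: 2[back,v=0,x,p]
e11 deliver 2→0: ·
e12 deliver 0→1: ·
e13 deliver 1→0: ·
e14 deliver 1→0: ·
e15 deliver 0→2: ·
e16 recover(1): 1[back,v=0,x]
e17 timeout(2): 2[back,v=1,x,p]

0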